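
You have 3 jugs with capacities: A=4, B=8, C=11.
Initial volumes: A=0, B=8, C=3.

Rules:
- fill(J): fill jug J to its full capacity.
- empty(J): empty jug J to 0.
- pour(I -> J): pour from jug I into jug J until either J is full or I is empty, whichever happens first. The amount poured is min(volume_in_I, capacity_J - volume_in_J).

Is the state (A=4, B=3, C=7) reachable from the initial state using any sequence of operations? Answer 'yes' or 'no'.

BFS from (A=0, B=8, C=3):
  1. empty(B) -> (A=0 B=0 C=3)
  2. pour(C -> B) -> (A=0 B=3 C=0)
  3. fill(C) -> (A=0 B=3 C=11)
  4. pour(C -> A) -> (A=4 B=3 C=7)
Target reached → yes.

Answer: yes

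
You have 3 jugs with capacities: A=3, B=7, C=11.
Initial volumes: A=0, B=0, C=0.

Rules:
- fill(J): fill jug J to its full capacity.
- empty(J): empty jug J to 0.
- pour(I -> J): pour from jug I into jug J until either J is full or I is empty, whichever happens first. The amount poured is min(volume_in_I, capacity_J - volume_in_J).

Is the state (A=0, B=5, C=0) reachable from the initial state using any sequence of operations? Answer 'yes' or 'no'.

BFS from (A=0, B=0, C=0):
  1. fill(C) -> (A=0 B=0 C=11)
  2. pour(C -> A) -> (A=3 B=0 C=8)
  3. empty(A) -> (A=0 B=0 C=8)
  4. pour(C -> A) -> (A=3 B=0 C=5)
  5. empty(A) -> (A=0 B=0 C=5)
  6. pour(C -> B) -> (A=0 B=5 C=0)
Target reached → yes.

Answer: yes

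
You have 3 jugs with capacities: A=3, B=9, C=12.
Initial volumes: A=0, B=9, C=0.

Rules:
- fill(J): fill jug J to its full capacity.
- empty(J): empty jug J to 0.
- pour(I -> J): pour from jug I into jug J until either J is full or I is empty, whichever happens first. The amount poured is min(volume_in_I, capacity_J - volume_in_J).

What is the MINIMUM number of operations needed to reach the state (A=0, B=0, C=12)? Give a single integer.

BFS from (A=0, B=9, C=0). One shortest path:
  1. empty(B) -> (A=0 B=0 C=0)
  2. fill(C) -> (A=0 B=0 C=12)
Reached target in 2 moves.

Answer: 2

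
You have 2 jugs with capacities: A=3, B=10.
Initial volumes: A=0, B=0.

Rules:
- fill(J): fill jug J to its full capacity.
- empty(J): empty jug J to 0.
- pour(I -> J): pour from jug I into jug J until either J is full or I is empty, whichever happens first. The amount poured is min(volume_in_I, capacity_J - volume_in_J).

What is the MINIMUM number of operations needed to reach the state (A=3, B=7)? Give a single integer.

Answer: 2

Derivation:
BFS from (A=0, B=0). One shortest path:
  1. fill(B) -> (A=0 B=10)
  2. pour(B -> A) -> (A=3 B=7)
Reached target in 2 moves.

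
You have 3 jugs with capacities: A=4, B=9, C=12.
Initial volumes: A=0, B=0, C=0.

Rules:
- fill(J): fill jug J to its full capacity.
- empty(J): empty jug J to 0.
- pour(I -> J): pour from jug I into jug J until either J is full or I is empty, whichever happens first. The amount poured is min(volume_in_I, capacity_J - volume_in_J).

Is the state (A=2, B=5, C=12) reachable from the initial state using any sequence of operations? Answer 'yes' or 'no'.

BFS from (A=0, B=0, C=0):
  1. fill(A) -> (A=4 B=0 C=0)
  2. fill(C) -> (A=4 B=0 C=12)
  3. pour(A -> B) -> (A=0 B=4 C=12)
  4. pour(C -> B) -> (A=0 B=9 C=7)
  5. empty(B) -> (A=0 B=0 C=7)
  6. pour(C -> B) -> (A=0 B=7 C=0)
  7. fill(C) -> (A=0 B=7 C=12)
  8. pour(C -> A) -> (A=4 B=7 C=8)
  9. pour(A -> B) -> (A=2 B=9 C=8)
  10. pour(B -> C) -> (A=2 B=5 C=12)
Target reached → yes.

Answer: yes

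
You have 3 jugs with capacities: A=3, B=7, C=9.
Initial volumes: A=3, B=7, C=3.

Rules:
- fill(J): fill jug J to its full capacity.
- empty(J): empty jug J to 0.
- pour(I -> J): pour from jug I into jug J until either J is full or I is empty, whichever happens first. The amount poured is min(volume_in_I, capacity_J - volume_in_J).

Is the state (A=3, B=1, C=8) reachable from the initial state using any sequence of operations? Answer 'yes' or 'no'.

BFS from (A=3, B=7, C=3):
  1. empty(B) -> (A=3 B=0 C=3)
  2. fill(C) -> (A=3 B=0 C=9)
  3. pour(A -> B) -> (A=0 B=3 C=9)
  4. pour(C -> B) -> (A=0 B=7 C=5)
  5. pour(B -> A) -> (A=3 B=4 C=5)
  6. pour(A -> C) -> (A=0 B=4 C=8)
  7. pour(B -> A) -> (A=3 B=1 C=8)
Target reached → yes.

Answer: yes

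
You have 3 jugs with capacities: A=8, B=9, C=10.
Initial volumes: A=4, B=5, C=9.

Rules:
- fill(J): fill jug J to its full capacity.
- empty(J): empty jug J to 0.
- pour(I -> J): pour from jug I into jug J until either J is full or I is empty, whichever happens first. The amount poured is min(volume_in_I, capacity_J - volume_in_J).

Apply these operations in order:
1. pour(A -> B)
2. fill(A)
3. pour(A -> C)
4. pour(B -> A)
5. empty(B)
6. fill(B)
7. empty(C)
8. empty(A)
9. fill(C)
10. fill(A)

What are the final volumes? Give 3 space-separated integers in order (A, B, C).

Answer: 8 9 10

Derivation:
Step 1: pour(A -> B) -> (A=0 B=9 C=9)
Step 2: fill(A) -> (A=8 B=9 C=9)
Step 3: pour(A -> C) -> (A=7 B=9 C=10)
Step 4: pour(B -> A) -> (A=8 B=8 C=10)
Step 5: empty(B) -> (A=8 B=0 C=10)
Step 6: fill(B) -> (A=8 B=9 C=10)
Step 7: empty(C) -> (A=8 B=9 C=0)
Step 8: empty(A) -> (A=0 B=9 C=0)
Step 9: fill(C) -> (A=0 B=9 C=10)
Step 10: fill(A) -> (A=8 B=9 C=10)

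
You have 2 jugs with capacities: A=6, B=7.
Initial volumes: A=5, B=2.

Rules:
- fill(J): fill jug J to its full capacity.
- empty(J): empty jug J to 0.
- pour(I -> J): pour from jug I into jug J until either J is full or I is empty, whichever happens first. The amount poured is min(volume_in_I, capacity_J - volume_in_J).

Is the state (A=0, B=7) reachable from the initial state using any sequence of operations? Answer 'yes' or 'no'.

Answer: yes

Derivation:
BFS from (A=5, B=2):
  1. pour(A -> B) -> (A=0 B=7)
Target reached → yes.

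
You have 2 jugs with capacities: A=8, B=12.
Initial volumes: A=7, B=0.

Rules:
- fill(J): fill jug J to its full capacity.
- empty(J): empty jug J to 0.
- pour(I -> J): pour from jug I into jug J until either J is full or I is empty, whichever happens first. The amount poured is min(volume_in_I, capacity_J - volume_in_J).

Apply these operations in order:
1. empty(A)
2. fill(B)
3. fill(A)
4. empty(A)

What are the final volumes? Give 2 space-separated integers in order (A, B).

Step 1: empty(A) -> (A=0 B=0)
Step 2: fill(B) -> (A=0 B=12)
Step 3: fill(A) -> (A=8 B=12)
Step 4: empty(A) -> (A=0 B=12)

Answer: 0 12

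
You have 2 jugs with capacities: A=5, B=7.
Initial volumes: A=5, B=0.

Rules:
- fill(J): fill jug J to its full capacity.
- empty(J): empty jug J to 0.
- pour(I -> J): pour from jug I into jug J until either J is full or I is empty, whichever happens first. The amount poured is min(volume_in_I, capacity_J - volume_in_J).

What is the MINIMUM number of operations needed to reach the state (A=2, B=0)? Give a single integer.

Answer: 5

Derivation:
BFS from (A=5, B=0). One shortest path:
  1. empty(A) -> (A=0 B=0)
  2. fill(B) -> (A=0 B=7)
  3. pour(B -> A) -> (A=5 B=2)
  4. empty(A) -> (A=0 B=2)
  5. pour(B -> A) -> (A=2 B=0)
Reached target in 5 moves.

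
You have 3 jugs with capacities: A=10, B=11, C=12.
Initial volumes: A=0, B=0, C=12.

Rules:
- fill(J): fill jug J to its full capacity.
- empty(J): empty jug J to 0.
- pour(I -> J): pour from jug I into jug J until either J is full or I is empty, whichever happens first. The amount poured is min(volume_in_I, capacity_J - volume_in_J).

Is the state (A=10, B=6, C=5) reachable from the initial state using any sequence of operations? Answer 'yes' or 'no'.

Answer: yes

Derivation:
BFS from (A=0, B=0, C=12):
  1. pour(C -> A) -> (A=10 B=0 C=2)
  2. pour(C -> B) -> (A=10 B=2 C=0)
  3. pour(A -> C) -> (A=0 B=2 C=10)
  4. fill(A) -> (A=10 B=2 C=10)
  5. pour(A -> C) -> (A=8 B=2 C=12)
  6. empty(C) -> (A=8 B=2 C=0)
  7. pour(A -> C) -> (A=0 B=2 C=8)
  8. fill(A) -> (A=10 B=2 C=8)
  9. pour(A -> C) -> (A=6 B=2 C=12)
  10. pour(C -> B) -> (A=6 B=11 C=3)
  11. empty(B) -> (A=6 B=0 C=3)
  12. pour(A -> B) -> (A=0 B=6 C=3)
  13. pour(C -> A) -> (A=3 B=6 C=0)
  14. fill(C) -> (A=3 B=6 C=12)
  15. pour(C -> A) -> (A=10 B=6 C=5)
Target reached → yes.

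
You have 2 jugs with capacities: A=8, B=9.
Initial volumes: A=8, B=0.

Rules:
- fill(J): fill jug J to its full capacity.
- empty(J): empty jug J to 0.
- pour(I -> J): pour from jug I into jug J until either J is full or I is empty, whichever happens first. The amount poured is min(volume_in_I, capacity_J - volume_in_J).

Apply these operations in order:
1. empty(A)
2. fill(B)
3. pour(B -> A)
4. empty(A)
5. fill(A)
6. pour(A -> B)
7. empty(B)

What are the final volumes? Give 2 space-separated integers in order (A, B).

Answer: 0 0

Derivation:
Step 1: empty(A) -> (A=0 B=0)
Step 2: fill(B) -> (A=0 B=9)
Step 3: pour(B -> A) -> (A=8 B=1)
Step 4: empty(A) -> (A=0 B=1)
Step 5: fill(A) -> (A=8 B=1)
Step 6: pour(A -> B) -> (A=0 B=9)
Step 7: empty(B) -> (A=0 B=0)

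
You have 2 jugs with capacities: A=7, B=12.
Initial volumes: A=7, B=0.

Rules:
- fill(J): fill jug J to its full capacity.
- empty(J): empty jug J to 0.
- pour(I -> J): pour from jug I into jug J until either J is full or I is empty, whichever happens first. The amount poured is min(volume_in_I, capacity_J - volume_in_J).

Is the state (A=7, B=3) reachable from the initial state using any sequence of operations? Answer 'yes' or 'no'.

BFS from (A=7, B=0):
  1. empty(A) -> (A=0 B=0)
  2. fill(B) -> (A=0 B=12)
  3. pour(B -> A) -> (A=7 B=5)
  4. empty(A) -> (A=0 B=5)
  5. pour(B -> A) -> (A=5 B=0)
  6. fill(B) -> (A=5 B=12)
  7. pour(B -> A) -> (A=7 B=10)
  8. empty(A) -> (A=0 B=10)
  9. pour(B -> A) -> (A=7 B=3)
Target reached → yes.

Answer: yes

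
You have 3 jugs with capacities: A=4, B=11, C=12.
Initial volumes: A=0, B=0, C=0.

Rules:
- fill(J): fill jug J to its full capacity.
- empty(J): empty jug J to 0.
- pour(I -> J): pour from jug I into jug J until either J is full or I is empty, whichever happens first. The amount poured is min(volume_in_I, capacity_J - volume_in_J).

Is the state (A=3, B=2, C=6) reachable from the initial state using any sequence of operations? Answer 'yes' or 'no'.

Answer: no

Derivation:
BFS explored all 450 reachable states.
Reachable set includes: (0,0,0), (0,0,1), (0,0,2), (0,0,3), (0,0,4), (0,0,5), (0,0,6), (0,0,7), (0,0,8), (0,0,9), (0,0,10), (0,0,11) ...
Target (A=3, B=2, C=6) not in reachable set → no.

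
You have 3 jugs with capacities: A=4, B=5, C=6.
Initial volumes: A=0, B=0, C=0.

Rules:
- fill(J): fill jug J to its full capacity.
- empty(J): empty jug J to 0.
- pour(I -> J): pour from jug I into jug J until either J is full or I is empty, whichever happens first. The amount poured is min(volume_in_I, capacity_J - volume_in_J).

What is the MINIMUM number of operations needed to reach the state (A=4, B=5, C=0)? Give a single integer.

BFS from (A=0, B=0, C=0). One shortest path:
  1. fill(A) -> (A=4 B=0 C=0)
  2. fill(B) -> (A=4 B=5 C=0)
Reached target in 2 moves.

Answer: 2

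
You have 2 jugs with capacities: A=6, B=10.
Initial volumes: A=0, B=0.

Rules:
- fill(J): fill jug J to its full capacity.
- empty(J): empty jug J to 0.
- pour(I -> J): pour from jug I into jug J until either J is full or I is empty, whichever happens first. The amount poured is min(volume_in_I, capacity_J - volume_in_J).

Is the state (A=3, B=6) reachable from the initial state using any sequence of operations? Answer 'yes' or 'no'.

Answer: no

Derivation:
BFS explored all 16 reachable states.
Reachable set includes: (0,0), (0,2), (0,4), (0,6), (0,8), (0,10), (2,0), (2,10), (4,0), (4,10), (6,0), (6,2) ...
Target (A=3, B=6) not in reachable set → no.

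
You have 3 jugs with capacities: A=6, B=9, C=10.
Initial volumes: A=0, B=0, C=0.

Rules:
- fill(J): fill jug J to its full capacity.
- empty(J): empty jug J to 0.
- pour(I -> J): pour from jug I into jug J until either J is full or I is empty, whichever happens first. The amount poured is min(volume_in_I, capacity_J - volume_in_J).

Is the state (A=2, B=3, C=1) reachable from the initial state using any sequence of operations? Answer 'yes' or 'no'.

BFS explored all 410 reachable states.
Reachable set includes: (0,0,0), (0,0,1), (0,0,2), (0,0,3), (0,0,4), (0,0,5), (0,0,6), (0,0,7), (0,0,8), (0,0,9), (0,0,10), (0,1,0) ...
Target (A=2, B=3, C=1) not in reachable set → no.

Answer: no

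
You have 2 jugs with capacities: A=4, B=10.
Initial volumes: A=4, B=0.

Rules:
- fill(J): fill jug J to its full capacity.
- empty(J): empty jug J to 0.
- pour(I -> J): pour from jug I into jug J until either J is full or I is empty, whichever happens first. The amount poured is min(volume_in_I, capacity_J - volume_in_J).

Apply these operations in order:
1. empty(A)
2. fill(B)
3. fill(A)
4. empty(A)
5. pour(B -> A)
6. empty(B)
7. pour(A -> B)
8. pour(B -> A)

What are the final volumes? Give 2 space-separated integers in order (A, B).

Answer: 4 0

Derivation:
Step 1: empty(A) -> (A=0 B=0)
Step 2: fill(B) -> (A=0 B=10)
Step 3: fill(A) -> (A=4 B=10)
Step 4: empty(A) -> (A=0 B=10)
Step 5: pour(B -> A) -> (A=4 B=6)
Step 6: empty(B) -> (A=4 B=0)
Step 7: pour(A -> B) -> (A=0 B=4)
Step 8: pour(B -> A) -> (A=4 B=0)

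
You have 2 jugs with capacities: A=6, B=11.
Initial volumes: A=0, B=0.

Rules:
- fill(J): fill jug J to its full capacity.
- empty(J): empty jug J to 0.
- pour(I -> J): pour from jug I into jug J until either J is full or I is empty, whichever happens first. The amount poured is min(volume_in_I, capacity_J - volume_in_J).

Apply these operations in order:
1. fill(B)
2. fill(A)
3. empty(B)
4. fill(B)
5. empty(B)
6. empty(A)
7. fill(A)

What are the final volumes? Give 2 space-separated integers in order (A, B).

Step 1: fill(B) -> (A=0 B=11)
Step 2: fill(A) -> (A=6 B=11)
Step 3: empty(B) -> (A=6 B=0)
Step 4: fill(B) -> (A=6 B=11)
Step 5: empty(B) -> (A=6 B=0)
Step 6: empty(A) -> (A=0 B=0)
Step 7: fill(A) -> (A=6 B=0)

Answer: 6 0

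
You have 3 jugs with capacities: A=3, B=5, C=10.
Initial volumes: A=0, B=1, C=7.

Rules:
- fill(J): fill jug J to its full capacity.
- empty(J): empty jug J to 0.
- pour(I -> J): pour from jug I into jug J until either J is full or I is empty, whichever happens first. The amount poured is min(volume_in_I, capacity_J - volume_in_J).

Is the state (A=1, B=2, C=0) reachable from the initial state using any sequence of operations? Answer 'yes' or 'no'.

Answer: yes

Derivation:
BFS from (A=0, B=1, C=7):
  1. pour(B -> A) -> (A=1 B=0 C=7)
  2. fill(B) -> (A=1 B=5 C=7)
  3. pour(B -> C) -> (A=1 B=2 C=10)
  4. empty(C) -> (A=1 B=2 C=0)
Target reached → yes.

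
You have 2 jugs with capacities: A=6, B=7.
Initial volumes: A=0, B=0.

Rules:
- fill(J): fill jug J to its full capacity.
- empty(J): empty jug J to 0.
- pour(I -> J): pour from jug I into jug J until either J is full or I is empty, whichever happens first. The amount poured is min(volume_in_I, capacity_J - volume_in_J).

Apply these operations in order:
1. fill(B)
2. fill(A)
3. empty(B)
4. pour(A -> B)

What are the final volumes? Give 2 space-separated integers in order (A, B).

Step 1: fill(B) -> (A=0 B=7)
Step 2: fill(A) -> (A=6 B=7)
Step 3: empty(B) -> (A=6 B=0)
Step 4: pour(A -> B) -> (A=0 B=6)

Answer: 0 6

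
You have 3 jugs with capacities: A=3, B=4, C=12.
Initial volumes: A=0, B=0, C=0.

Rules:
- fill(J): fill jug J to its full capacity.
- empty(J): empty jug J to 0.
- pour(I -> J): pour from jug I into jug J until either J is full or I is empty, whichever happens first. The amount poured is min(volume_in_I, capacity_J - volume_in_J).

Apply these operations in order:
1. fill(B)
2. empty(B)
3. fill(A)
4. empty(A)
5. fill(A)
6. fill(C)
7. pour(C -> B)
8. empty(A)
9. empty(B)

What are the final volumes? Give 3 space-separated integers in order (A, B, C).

Step 1: fill(B) -> (A=0 B=4 C=0)
Step 2: empty(B) -> (A=0 B=0 C=0)
Step 3: fill(A) -> (A=3 B=0 C=0)
Step 4: empty(A) -> (A=0 B=0 C=0)
Step 5: fill(A) -> (A=3 B=0 C=0)
Step 6: fill(C) -> (A=3 B=0 C=12)
Step 7: pour(C -> B) -> (A=3 B=4 C=8)
Step 8: empty(A) -> (A=0 B=4 C=8)
Step 9: empty(B) -> (A=0 B=0 C=8)

Answer: 0 0 8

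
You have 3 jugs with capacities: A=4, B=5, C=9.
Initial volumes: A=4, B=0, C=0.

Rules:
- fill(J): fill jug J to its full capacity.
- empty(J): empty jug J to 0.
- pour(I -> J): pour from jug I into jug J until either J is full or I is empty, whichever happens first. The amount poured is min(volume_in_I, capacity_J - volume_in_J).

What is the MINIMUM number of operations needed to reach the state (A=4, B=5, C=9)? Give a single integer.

BFS from (A=4, B=0, C=0). One shortest path:
  1. fill(B) -> (A=4 B=5 C=0)
  2. fill(C) -> (A=4 B=5 C=9)
Reached target in 2 moves.

Answer: 2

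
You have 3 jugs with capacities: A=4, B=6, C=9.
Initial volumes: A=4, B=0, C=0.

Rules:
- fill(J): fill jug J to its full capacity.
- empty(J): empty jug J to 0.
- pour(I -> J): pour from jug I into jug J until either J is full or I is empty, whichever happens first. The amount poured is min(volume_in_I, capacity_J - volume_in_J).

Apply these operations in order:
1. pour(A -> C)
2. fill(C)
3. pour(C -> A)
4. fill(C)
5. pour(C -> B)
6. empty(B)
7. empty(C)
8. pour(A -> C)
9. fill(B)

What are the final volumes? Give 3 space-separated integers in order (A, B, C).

Answer: 0 6 4

Derivation:
Step 1: pour(A -> C) -> (A=0 B=0 C=4)
Step 2: fill(C) -> (A=0 B=0 C=9)
Step 3: pour(C -> A) -> (A=4 B=0 C=5)
Step 4: fill(C) -> (A=4 B=0 C=9)
Step 5: pour(C -> B) -> (A=4 B=6 C=3)
Step 6: empty(B) -> (A=4 B=0 C=3)
Step 7: empty(C) -> (A=4 B=0 C=0)
Step 8: pour(A -> C) -> (A=0 B=0 C=4)
Step 9: fill(B) -> (A=0 B=6 C=4)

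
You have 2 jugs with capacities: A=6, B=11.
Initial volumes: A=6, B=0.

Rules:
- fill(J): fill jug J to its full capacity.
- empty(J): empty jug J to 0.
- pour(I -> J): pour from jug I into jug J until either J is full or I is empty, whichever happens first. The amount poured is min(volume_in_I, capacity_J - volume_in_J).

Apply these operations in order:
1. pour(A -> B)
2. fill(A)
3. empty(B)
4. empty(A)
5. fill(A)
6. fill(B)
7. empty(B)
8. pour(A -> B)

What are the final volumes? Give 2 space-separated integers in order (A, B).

Step 1: pour(A -> B) -> (A=0 B=6)
Step 2: fill(A) -> (A=6 B=6)
Step 3: empty(B) -> (A=6 B=0)
Step 4: empty(A) -> (A=0 B=0)
Step 5: fill(A) -> (A=6 B=0)
Step 6: fill(B) -> (A=6 B=11)
Step 7: empty(B) -> (A=6 B=0)
Step 8: pour(A -> B) -> (A=0 B=6)

Answer: 0 6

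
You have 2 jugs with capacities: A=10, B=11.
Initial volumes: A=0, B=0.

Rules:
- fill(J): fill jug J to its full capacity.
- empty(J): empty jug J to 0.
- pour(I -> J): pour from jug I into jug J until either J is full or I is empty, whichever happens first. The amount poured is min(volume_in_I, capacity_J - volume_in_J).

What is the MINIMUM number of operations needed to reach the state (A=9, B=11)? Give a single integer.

Answer: 4

Derivation:
BFS from (A=0, B=0). One shortest path:
  1. fill(A) -> (A=10 B=0)
  2. pour(A -> B) -> (A=0 B=10)
  3. fill(A) -> (A=10 B=10)
  4. pour(A -> B) -> (A=9 B=11)
Reached target in 4 moves.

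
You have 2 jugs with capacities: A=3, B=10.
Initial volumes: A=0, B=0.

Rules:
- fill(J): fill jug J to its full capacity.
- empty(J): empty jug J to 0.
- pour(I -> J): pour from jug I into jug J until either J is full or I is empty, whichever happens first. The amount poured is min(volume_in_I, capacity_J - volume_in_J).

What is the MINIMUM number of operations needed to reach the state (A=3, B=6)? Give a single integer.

Answer: 5

Derivation:
BFS from (A=0, B=0). One shortest path:
  1. fill(A) -> (A=3 B=0)
  2. pour(A -> B) -> (A=0 B=3)
  3. fill(A) -> (A=3 B=3)
  4. pour(A -> B) -> (A=0 B=6)
  5. fill(A) -> (A=3 B=6)
Reached target in 5 moves.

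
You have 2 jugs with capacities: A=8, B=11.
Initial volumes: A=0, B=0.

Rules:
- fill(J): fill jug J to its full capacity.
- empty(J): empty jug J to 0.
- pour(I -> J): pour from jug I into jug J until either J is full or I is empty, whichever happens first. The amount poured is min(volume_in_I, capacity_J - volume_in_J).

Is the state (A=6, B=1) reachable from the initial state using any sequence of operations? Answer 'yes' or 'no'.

Answer: no

Derivation:
BFS explored all 38 reachable states.
Reachable set includes: (0,0), (0,1), (0,2), (0,3), (0,4), (0,5), (0,6), (0,7), (0,8), (0,9), (0,10), (0,11) ...
Target (A=6, B=1) not in reachable set → no.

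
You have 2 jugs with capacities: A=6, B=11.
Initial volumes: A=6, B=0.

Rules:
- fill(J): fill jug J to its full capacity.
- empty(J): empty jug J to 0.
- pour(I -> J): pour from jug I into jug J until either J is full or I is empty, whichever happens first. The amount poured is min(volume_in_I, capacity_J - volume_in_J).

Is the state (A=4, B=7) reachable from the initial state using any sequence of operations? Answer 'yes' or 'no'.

BFS explored all 34 reachable states.
Reachable set includes: (0,0), (0,1), (0,2), (0,3), (0,4), (0,5), (0,6), (0,7), (0,8), (0,9), (0,10), (0,11) ...
Target (A=4, B=7) not in reachable set → no.

Answer: no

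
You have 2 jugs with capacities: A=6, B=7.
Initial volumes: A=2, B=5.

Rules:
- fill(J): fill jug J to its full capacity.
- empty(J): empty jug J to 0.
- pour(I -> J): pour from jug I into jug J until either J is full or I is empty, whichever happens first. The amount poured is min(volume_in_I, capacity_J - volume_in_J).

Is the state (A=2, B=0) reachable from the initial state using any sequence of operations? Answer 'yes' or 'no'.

Answer: yes

Derivation:
BFS from (A=2, B=5):
  1. empty(B) -> (A=2 B=0)
Target reached → yes.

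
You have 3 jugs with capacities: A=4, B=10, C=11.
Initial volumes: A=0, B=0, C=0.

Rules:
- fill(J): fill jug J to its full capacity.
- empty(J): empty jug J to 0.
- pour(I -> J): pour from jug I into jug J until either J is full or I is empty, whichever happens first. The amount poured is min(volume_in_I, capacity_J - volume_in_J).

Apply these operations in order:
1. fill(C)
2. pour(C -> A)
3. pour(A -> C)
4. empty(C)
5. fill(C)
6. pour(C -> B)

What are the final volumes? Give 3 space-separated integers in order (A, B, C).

Step 1: fill(C) -> (A=0 B=0 C=11)
Step 2: pour(C -> A) -> (A=4 B=0 C=7)
Step 3: pour(A -> C) -> (A=0 B=0 C=11)
Step 4: empty(C) -> (A=0 B=0 C=0)
Step 5: fill(C) -> (A=0 B=0 C=11)
Step 6: pour(C -> B) -> (A=0 B=10 C=1)

Answer: 0 10 1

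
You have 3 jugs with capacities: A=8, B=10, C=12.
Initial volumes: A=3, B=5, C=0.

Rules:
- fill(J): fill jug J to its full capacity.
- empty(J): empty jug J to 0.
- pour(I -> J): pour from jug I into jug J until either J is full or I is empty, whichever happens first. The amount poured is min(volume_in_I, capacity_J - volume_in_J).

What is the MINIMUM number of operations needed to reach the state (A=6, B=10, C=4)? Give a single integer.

BFS from (A=3, B=5, C=0). One shortest path:
  1. fill(C) -> (A=3 B=5 C=12)
  2. pour(A -> B) -> (A=0 B=8 C=12)
  3. pour(C -> A) -> (A=8 B=8 C=4)
  4. pour(A -> B) -> (A=6 B=10 C=4)
Reached target in 4 moves.

Answer: 4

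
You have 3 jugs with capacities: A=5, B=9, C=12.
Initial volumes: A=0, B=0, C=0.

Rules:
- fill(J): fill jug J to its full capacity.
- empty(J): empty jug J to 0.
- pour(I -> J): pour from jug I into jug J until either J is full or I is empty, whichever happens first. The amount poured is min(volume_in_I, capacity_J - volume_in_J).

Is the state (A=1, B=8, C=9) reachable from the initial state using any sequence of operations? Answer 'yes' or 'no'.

Answer: no

Derivation:
BFS explored all 428 reachable states.
Reachable set includes: (0,0,0), (0,0,1), (0,0,2), (0,0,3), (0,0,4), (0,0,5), (0,0,6), (0,0,7), (0,0,8), (0,0,9), (0,0,10), (0,0,11) ...
Target (A=1, B=8, C=9) not in reachable set → no.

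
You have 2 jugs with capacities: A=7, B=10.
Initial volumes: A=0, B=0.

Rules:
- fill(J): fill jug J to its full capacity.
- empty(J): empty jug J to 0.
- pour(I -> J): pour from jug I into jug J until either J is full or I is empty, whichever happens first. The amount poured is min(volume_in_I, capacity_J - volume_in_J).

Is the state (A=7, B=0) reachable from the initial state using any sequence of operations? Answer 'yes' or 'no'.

BFS from (A=0, B=0):
  1. fill(A) -> (A=7 B=0)
Target reached → yes.

Answer: yes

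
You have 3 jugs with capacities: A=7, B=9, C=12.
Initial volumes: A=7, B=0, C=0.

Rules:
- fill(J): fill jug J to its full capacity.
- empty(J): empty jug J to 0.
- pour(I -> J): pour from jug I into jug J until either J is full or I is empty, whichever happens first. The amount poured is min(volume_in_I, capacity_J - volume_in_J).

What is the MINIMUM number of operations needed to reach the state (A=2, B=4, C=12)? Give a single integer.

BFS from (A=7, B=0, C=0). One shortest path:
  1. empty(A) -> (A=0 B=0 C=0)
  2. fill(B) -> (A=0 B=9 C=0)
  3. pour(B -> A) -> (A=7 B=2 C=0)
  4. pour(A -> C) -> (A=0 B=2 C=7)
  5. pour(B -> A) -> (A=2 B=0 C=7)
  6. fill(B) -> (A=2 B=9 C=7)
  7. pour(B -> C) -> (A=2 B=4 C=12)
Reached target in 7 moves.

Answer: 7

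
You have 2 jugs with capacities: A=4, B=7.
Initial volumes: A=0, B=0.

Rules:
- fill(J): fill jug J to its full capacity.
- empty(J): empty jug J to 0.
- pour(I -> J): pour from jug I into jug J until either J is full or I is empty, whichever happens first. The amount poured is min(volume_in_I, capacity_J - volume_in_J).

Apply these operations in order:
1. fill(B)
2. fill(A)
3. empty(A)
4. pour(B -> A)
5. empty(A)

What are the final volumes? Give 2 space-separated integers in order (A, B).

Step 1: fill(B) -> (A=0 B=7)
Step 2: fill(A) -> (A=4 B=7)
Step 3: empty(A) -> (A=0 B=7)
Step 4: pour(B -> A) -> (A=4 B=3)
Step 5: empty(A) -> (A=0 B=3)

Answer: 0 3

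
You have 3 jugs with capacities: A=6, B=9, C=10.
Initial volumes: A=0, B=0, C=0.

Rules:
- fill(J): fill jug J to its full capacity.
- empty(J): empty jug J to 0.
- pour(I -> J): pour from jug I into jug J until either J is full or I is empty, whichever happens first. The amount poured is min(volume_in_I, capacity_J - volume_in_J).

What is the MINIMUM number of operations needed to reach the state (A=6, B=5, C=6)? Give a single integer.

Answer: 8

Derivation:
BFS from (A=0, B=0, C=0). One shortest path:
  1. fill(A) -> (A=6 B=0 C=0)
  2. fill(B) -> (A=6 B=9 C=0)
  3. pour(A -> C) -> (A=0 B=9 C=6)
  4. fill(A) -> (A=6 B=9 C=6)
  5. pour(B -> C) -> (A=6 B=5 C=10)
  6. empty(C) -> (A=6 B=5 C=0)
  7. pour(A -> C) -> (A=0 B=5 C=6)
  8. fill(A) -> (A=6 B=5 C=6)
Reached target in 8 moves.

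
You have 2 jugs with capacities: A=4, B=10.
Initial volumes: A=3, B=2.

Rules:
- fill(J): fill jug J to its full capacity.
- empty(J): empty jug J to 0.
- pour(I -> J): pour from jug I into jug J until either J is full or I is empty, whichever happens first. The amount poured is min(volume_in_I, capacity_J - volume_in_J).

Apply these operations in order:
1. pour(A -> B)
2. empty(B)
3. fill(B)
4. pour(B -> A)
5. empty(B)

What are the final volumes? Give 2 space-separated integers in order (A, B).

Step 1: pour(A -> B) -> (A=0 B=5)
Step 2: empty(B) -> (A=0 B=0)
Step 3: fill(B) -> (A=0 B=10)
Step 4: pour(B -> A) -> (A=4 B=6)
Step 5: empty(B) -> (A=4 B=0)

Answer: 4 0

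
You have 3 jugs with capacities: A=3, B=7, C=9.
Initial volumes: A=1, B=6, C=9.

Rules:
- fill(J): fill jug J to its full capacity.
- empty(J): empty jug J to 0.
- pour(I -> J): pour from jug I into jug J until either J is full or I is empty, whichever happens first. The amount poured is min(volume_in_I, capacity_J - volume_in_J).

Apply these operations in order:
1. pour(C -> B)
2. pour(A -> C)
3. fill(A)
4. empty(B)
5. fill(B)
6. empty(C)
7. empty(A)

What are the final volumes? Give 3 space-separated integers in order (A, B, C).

Step 1: pour(C -> B) -> (A=1 B=7 C=8)
Step 2: pour(A -> C) -> (A=0 B=7 C=9)
Step 3: fill(A) -> (A=3 B=7 C=9)
Step 4: empty(B) -> (A=3 B=0 C=9)
Step 5: fill(B) -> (A=3 B=7 C=9)
Step 6: empty(C) -> (A=3 B=7 C=0)
Step 7: empty(A) -> (A=0 B=7 C=0)

Answer: 0 7 0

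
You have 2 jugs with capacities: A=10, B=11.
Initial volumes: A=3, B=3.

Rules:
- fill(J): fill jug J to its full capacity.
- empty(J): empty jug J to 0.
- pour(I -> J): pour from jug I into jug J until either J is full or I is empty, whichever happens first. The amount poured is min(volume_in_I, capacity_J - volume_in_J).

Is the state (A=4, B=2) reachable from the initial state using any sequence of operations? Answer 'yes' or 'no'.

Answer: no

Derivation:
BFS explored all 43 reachable states.
Reachable set includes: (0,0), (0,1), (0,2), (0,3), (0,4), (0,5), (0,6), (0,7), (0,8), (0,9), (0,10), (0,11) ...
Target (A=4, B=2) not in reachable set → no.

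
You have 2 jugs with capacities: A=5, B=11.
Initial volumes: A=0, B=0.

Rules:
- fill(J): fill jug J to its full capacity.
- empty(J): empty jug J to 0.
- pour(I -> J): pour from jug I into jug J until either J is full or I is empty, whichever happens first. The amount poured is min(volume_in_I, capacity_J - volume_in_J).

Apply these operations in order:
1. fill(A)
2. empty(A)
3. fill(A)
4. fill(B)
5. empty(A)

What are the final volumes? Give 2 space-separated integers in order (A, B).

Step 1: fill(A) -> (A=5 B=0)
Step 2: empty(A) -> (A=0 B=0)
Step 3: fill(A) -> (A=5 B=0)
Step 4: fill(B) -> (A=5 B=11)
Step 5: empty(A) -> (A=0 B=11)

Answer: 0 11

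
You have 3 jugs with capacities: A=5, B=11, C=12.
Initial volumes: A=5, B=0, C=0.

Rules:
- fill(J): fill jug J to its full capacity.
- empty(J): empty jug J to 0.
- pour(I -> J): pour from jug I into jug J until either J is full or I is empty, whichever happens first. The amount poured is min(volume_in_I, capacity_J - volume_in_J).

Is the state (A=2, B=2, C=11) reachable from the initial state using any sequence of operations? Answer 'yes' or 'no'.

BFS explored all 496 reachable states.
Reachable set includes: (0,0,0), (0,0,1), (0,0,2), (0,0,3), (0,0,4), (0,0,5), (0,0,6), (0,0,7), (0,0,8), (0,0,9), (0,0,10), (0,0,11) ...
Target (A=2, B=2, C=11) not in reachable set → no.

Answer: no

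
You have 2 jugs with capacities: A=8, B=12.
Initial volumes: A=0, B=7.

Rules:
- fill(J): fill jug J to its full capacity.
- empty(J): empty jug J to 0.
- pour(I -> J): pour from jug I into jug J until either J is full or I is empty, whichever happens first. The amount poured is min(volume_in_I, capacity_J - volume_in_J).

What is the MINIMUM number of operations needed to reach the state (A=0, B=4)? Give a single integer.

Answer: 3

Derivation:
BFS from (A=0, B=7). One shortest path:
  1. fill(B) -> (A=0 B=12)
  2. pour(B -> A) -> (A=8 B=4)
  3. empty(A) -> (A=0 B=4)
Reached target in 3 moves.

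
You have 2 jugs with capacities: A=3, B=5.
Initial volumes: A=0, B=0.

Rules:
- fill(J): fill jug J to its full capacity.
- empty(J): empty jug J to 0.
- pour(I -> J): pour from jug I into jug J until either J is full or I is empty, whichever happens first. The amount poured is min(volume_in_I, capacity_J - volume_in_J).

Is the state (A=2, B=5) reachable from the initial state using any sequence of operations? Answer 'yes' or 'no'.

Answer: yes

Derivation:
BFS from (A=0, B=0):
  1. fill(B) -> (A=0 B=5)
  2. pour(B -> A) -> (A=3 B=2)
  3. empty(A) -> (A=0 B=2)
  4. pour(B -> A) -> (A=2 B=0)
  5. fill(B) -> (A=2 B=5)
Target reached → yes.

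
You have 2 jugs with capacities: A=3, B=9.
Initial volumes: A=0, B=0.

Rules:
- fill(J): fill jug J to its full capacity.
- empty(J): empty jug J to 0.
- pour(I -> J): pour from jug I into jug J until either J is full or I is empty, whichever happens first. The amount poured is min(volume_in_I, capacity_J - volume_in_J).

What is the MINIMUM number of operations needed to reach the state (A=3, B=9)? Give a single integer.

Answer: 2

Derivation:
BFS from (A=0, B=0). One shortest path:
  1. fill(A) -> (A=3 B=0)
  2. fill(B) -> (A=3 B=9)
Reached target in 2 moves.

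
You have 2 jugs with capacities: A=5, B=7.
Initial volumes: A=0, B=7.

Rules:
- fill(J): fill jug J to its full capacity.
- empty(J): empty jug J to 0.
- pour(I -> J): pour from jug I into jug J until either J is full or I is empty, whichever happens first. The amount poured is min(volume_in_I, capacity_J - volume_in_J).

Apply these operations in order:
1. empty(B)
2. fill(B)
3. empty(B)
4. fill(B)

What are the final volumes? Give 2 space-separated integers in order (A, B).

Step 1: empty(B) -> (A=0 B=0)
Step 2: fill(B) -> (A=0 B=7)
Step 3: empty(B) -> (A=0 B=0)
Step 4: fill(B) -> (A=0 B=7)

Answer: 0 7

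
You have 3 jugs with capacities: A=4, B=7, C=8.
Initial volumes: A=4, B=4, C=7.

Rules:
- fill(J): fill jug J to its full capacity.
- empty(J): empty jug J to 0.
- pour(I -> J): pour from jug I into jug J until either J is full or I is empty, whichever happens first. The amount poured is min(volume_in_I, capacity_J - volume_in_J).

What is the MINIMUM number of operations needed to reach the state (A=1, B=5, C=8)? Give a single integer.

BFS from (A=4, B=4, C=7). One shortest path:
  1. pour(A -> B) -> (A=1 B=7 C=7)
  2. pour(B -> C) -> (A=1 B=6 C=8)
  3. empty(C) -> (A=1 B=6 C=0)
  4. pour(B -> C) -> (A=1 B=0 C=6)
  5. fill(B) -> (A=1 B=7 C=6)
  6. pour(B -> C) -> (A=1 B=5 C=8)
Reached target in 6 moves.

Answer: 6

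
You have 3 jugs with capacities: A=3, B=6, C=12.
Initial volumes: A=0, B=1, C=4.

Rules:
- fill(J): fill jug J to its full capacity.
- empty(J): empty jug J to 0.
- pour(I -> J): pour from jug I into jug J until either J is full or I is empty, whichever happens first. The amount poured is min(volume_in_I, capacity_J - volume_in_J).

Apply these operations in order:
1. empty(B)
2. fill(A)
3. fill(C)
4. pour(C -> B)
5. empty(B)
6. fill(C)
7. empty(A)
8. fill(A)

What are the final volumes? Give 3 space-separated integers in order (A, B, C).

Answer: 3 0 12

Derivation:
Step 1: empty(B) -> (A=0 B=0 C=4)
Step 2: fill(A) -> (A=3 B=0 C=4)
Step 3: fill(C) -> (A=3 B=0 C=12)
Step 4: pour(C -> B) -> (A=3 B=6 C=6)
Step 5: empty(B) -> (A=3 B=0 C=6)
Step 6: fill(C) -> (A=3 B=0 C=12)
Step 7: empty(A) -> (A=0 B=0 C=12)
Step 8: fill(A) -> (A=3 B=0 C=12)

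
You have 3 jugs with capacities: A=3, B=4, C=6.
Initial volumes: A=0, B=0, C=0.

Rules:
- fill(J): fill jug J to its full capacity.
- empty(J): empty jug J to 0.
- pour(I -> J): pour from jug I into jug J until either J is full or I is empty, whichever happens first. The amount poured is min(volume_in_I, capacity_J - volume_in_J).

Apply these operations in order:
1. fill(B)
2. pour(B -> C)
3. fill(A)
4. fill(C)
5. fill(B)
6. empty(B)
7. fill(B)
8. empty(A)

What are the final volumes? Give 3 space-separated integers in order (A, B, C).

Answer: 0 4 6

Derivation:
Step 1: fill(B) -> (A=0 B=4 C=0)
Step 2: pour(B -> C) -> (A=0 B=0 C=4)
Step 3: fill(A) -> (A=3 B=0 C=4)
Step 4: fill(C) -> (A=3 B=0 C=6)
Step 5: fill(B) -> (A=3 B=4 C=6)
Step 6: empty(B) -> (A=3 B=0 C=6)
Step 7: fill(B) -> (A=3 B=4 C=6)
Step 8: empty(A) -> (A=0 B=4 C=6)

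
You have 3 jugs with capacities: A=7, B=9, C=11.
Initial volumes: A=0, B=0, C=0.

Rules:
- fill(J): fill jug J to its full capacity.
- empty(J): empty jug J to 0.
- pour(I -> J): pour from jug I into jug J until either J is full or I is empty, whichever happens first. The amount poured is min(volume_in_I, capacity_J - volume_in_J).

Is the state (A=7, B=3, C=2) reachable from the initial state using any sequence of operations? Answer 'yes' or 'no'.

Answer: yes

Derivation:
BFS from (A=0, B=0, C=0):
  1. fill(A) -> (A=7 B=0 C=0)
  2. pour(A -> C) -> (A=0 B=0 C=7)
  3. fill(A) -> (A=7 B=0 C=7)
  4. pour(A -> C) -> (A=3 B=0 C=11)
  5. pour(C -> B) -> (A=3 B=9 C=2)
  6. empty(B) -> (A=3 B=0 C=2)
  7. pour(A -> B) -> (A=0 B=3 C=2)
  8. fill(A) -> (A=7 B=3 C=2)
Target reached → yes.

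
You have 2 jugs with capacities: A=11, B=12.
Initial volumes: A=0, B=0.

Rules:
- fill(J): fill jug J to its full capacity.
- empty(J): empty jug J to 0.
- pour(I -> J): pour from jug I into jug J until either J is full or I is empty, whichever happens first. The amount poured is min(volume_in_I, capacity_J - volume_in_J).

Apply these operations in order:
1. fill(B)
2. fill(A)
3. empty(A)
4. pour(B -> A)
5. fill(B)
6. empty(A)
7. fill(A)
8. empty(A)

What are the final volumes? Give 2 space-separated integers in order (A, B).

Step 1: fill(B) -> (A=0 B=12)
Step 2: fill(A) -> (A=11 B=12)
Step 3: empty(A) -> (A=0 B=12)
Step 4: pour(B -> A) -> (A=11 B=1)
Step 5: fill(B) -> (A=11 B=12)
Step 6: empty(A) -> (A=0 B=12)
Step 7: fill(A) -> (A=11 B=12)
Step 8: empty(A) -> (A=0 B=12)

Answer: 0 12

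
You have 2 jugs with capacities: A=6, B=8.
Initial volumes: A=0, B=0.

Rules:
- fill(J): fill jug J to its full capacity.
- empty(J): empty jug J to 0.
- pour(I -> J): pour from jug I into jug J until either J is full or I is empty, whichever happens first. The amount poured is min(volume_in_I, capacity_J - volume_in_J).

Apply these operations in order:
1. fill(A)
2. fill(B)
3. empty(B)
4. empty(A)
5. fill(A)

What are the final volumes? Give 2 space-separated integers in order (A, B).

Answer: 6 0

Derivation:
Step 1: fill(A) -> (A=6 B=0)
Step 2: fill(B) -> (A=6 B=8)
Step 3: empty(B) -> (A=6 B=0)
Step 4: empty(A) -> (A=0 B=0)
Step 5: fill(A) -> (A=6 B=0)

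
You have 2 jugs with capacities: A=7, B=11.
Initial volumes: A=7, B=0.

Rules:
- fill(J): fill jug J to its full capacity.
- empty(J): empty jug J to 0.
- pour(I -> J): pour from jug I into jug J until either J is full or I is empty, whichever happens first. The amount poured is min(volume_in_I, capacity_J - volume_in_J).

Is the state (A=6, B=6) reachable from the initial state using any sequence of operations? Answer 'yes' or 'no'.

Answer: no

Derivation:
BFS explored all 36 reachable states.
Reachable set includes: (0,0), (0,1), (0,2), (0,3), (0,4), (0,5), (0,6), (0,7), (0,8), (0,9), (0,10), (0,11) ...
Target (A=6, B=6) not in reachable set → no.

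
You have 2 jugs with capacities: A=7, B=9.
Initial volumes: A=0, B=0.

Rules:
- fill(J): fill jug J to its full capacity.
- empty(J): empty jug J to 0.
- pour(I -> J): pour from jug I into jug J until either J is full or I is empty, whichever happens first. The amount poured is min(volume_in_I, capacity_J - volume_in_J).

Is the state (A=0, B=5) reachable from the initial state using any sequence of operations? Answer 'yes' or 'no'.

BFS from (A=0, B=0):
  1. fill(A) -> (A=7 B=0)
  2. pour(A -> B) -> (A=0 B=7)
  3. fill(A) -> (A=7 B=7)
  4. pour(A -> B) -> (A=5 B=9)
  5. empty(B) -> (A=5 B=0)
  6. pour(A -> B) -> (A=0 B=5)
Target reached → yes.

Answer: yes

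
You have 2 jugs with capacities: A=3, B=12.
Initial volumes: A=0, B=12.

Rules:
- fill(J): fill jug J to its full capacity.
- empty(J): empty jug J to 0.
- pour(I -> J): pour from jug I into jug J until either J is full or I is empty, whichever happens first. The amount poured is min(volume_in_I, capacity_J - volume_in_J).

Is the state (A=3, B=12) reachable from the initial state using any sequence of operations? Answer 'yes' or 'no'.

BFS from (A=0, B=12):
  1. fill(A) -> (A=3 B=12)
Target reached → yes.

Answer: yes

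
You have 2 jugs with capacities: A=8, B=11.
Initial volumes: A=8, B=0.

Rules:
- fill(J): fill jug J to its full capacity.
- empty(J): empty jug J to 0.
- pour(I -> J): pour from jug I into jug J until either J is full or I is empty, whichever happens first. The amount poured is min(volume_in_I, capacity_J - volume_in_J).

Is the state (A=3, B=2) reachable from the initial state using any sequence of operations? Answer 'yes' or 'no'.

BFS explored all 38 reachable states.
Reachable set includes: (0,0), (0,1), (0,2), (0,3), (0,4), (0,5), (0,6), (0,7), (0,8), (0,9), (0,10), (0,11) ...
Target (A=3, B=2) not in reachable set → no.

Answer: no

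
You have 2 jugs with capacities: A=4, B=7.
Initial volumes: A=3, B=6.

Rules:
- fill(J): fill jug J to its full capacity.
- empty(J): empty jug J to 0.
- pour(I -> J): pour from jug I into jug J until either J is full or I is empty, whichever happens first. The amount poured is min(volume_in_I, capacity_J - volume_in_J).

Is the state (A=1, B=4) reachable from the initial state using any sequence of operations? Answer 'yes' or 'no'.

Answer: no

Derivation:
BFS explored all 23 reachable states.
Reachable set includes: (0,0), (0,1), (0,2), (0,3), (0,4), (0,5), (0,6), (0,7), (1,0), (1,7), (2,0), (2,7) ...
Target (A=1, B=4) not in reachable set → no.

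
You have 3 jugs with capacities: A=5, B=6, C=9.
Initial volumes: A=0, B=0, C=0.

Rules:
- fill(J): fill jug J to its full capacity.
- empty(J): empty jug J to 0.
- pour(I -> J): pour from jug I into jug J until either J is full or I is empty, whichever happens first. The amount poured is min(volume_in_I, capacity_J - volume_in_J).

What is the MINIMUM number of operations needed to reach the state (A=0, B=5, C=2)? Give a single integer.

BFS from (A=0, B=0, C=0). One shortest path:
  1. fill(A) -> (A=5 B=0 C=0)
  2. fill(B) -> (A=5 B=6 C=0)
  3. pour(A -> C) -> (A=0 B=6 C=5)
  4. fill(A) -> (A=5 B=6 C=5)
  5. pour(B -> C) -> (A=5 B=2 C=9)
  6. empty(C) -> (A=5 B=2 C=0)
  7. pour(B -> C) -> (A=5 B=0 C=2)
  8. pour(A -> B) -> (A=0 B=5 C=2)
Reached target in 8 moves.

Answer: 8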